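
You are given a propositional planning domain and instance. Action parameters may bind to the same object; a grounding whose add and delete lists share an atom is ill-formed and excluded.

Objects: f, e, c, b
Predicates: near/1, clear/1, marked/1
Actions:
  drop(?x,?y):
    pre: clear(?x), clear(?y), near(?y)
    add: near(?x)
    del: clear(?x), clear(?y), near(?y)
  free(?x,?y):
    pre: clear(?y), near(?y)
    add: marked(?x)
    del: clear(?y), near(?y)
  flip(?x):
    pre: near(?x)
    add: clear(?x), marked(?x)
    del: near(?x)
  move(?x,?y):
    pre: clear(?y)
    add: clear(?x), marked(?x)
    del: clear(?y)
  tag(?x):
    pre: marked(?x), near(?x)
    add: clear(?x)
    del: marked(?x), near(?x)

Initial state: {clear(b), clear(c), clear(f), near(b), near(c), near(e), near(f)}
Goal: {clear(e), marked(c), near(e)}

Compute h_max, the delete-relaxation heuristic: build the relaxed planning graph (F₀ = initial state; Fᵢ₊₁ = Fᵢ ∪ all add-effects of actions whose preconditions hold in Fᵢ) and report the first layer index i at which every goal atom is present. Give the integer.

F0 = init (7 atoms)
F1 = F0 ∪ {clear(e), marked(b), marked(c), marked(e), marked(f)}  (12 atoms)
goal ⊆ F1  ⇒  h_max = 1

1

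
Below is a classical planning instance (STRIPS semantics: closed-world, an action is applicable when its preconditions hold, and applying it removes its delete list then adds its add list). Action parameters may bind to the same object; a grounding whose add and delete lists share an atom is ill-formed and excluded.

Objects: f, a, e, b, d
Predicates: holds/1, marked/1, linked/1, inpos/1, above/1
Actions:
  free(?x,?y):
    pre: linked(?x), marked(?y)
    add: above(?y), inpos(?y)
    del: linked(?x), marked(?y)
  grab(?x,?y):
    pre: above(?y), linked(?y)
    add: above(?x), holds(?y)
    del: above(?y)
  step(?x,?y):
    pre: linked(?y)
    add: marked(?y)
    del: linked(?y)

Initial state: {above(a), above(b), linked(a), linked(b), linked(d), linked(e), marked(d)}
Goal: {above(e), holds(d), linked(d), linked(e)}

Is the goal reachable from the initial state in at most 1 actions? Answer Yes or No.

No

1. free(a,d)  →  {above(a), above(b), above(d), inpos(d), linked(b), linked(d), linked(e)}
2. grab(e,d)  →  {above(a), above(b), above(e), holds(d), inpos(d), linked(b), linked(d), linked(e)}
optimal plan length = 2; 2 > 1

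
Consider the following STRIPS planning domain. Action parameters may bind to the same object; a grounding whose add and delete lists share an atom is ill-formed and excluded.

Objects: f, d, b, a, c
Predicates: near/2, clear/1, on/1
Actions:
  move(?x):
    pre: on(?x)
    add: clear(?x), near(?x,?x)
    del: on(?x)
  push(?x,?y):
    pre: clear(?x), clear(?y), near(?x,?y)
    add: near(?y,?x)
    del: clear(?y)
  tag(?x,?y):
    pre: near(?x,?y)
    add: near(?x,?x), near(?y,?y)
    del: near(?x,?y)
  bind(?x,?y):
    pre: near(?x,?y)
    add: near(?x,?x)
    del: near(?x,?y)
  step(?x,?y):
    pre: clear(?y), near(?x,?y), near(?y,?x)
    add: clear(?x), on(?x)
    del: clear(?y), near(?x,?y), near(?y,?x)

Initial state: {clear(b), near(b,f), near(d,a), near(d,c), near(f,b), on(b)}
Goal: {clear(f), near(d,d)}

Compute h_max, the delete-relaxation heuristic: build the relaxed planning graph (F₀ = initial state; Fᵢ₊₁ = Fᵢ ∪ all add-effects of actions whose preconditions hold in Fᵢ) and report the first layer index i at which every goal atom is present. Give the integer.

1

F0 = init (6 atoms)
F1 = F0 ∪ {clear(f), near(a,a), near(b,b), near(c,c), near(d,d), near(f,f), on(f)}  (13 atoms)
goal ⊆ F1  ⇒  h_max = 1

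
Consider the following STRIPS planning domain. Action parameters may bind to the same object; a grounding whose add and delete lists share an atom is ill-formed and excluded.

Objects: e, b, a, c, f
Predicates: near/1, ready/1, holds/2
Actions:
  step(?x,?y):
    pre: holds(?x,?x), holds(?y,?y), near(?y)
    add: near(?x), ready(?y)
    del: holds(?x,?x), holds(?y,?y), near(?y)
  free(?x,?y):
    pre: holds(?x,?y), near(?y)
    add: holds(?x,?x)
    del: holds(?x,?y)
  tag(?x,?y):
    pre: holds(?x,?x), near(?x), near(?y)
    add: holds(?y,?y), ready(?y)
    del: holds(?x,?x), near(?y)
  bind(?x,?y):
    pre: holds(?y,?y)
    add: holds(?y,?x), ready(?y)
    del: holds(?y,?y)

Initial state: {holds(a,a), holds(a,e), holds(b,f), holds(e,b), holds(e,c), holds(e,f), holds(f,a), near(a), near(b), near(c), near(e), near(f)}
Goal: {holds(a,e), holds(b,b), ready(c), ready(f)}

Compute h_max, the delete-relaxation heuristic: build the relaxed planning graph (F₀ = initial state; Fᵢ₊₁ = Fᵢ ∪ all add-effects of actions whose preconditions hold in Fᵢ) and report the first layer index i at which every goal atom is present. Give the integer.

1

F0 = init (12 atoms)
F1 = F0 ∪ {holds(a,b), holds(a,c), holds(a,f), holds(b,b), holds(c,c), holds(e,e), holds(f,f), ready(a), ready(b), ready(c), ready(e), ready(f)}  (24 atoms)
goal ⊆ F1  ⇒  h_max = 1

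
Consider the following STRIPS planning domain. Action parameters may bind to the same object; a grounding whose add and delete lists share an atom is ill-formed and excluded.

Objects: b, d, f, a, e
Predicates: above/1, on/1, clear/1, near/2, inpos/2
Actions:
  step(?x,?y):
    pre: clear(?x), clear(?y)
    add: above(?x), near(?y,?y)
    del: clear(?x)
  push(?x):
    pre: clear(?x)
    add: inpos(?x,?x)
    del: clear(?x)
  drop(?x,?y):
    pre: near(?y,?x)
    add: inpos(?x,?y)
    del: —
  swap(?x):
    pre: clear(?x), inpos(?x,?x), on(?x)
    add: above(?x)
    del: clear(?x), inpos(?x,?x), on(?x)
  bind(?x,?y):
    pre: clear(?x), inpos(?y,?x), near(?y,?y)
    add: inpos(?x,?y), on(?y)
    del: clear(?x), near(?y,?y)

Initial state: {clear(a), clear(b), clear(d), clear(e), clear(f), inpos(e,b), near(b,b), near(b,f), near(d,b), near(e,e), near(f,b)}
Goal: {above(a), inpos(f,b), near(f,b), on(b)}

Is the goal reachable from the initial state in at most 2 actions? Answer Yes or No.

1. step(a,b)  →  {above(a), clear(b), clear(d), clear(e), clear(f), inpos(e,b), near(b,b), near(b,f), near(d,b), near(e,e), near(f,b)}
2. drop(b,f)  →  {above(a), clear(b), clear(d), clear(e), clear(f), inpos(b,f), inpos(e,b), near(b,b), near(b,f), near(d,b), near(e,e), near(f,b)}
3. bind(f,b)  →  {above(a), clear(b), clear(d), clear(e), inpos(b,f), inpos(e,b), inpos(f,b), near(b,f), near(d,b), near(e,e), near(f,b), on(b)}
optimal plan length = 3; 3 > 2

No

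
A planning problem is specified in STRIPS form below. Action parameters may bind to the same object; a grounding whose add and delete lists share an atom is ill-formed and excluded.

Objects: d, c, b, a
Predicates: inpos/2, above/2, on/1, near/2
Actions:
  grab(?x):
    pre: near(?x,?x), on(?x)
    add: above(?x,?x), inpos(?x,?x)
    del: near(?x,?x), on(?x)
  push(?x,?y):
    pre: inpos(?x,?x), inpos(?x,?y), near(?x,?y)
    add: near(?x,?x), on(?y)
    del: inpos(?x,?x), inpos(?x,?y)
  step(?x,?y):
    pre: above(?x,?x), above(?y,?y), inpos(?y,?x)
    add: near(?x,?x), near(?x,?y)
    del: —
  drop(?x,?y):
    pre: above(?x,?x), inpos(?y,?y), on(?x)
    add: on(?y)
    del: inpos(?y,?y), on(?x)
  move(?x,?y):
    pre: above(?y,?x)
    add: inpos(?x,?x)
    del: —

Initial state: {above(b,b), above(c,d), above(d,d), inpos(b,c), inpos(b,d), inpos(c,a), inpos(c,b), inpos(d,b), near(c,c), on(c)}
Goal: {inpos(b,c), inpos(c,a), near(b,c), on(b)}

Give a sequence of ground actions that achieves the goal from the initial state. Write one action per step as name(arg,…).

grab(c); step(c,b); step(b,c); push(c,b)

1. grab(c)  →  {above(b,b), above(c,c), above(c,d), above(d,d), inpos(b,c), inpos(b,d), inpos(c,a), inpos(c,b), inpos(c,c), inpos(d,b)}
2. step(c,b)  →  {above(b,b), above(c,c), above(c,d), above(d,d), inpos(b,c), inpos(b,d), inpos(c,a), inpos(c,b), inpos(c,c), inpos(d,b), near(c,b), near(c,c)}
3. step(b,c)  →  {above(b,b), above(c,c), above(c,d), above(d,d), inpos(b,c), inpos(b,d), inpos(c,a), inpos(c,b), inpos(c,c), inpos(d,b), near(b,b), near(b,c), near(c,b), near(c,c)}
4. push(c,b)  →  {above(b,b), above(c,c), above(c,d), above(d,d), inpos(b,c), inpos(b,d), inpos(c,a), inpos(d,b), near(b,b), near(b,c), near(c,b), near(c,c), on(b)}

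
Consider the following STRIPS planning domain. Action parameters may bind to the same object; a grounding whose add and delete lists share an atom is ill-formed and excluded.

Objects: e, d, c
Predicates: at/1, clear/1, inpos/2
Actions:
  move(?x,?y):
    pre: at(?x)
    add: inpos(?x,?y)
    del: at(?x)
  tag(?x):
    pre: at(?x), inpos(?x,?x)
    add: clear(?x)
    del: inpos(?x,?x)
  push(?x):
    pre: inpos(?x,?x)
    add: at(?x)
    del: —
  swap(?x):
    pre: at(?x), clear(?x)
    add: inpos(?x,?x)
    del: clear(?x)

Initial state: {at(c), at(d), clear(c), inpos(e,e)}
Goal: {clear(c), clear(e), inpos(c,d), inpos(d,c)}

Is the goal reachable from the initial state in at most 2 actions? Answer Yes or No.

No

1. move(d,c)  →  {at(c), clear(c), inpos(d,c), inpos(e,e)}
2. move(c,d)  →  {clear(c), inpos(c,d), inpos(d,c), inpos(e,e)}
3. push(e)  →  {at(e), clear(c), inpos(c,d), inpos(d,c), inpos(e,e)}
4. tag(e)  →  {at(e), clear(c), clear(e), inpos(c,d), inpos(d,c)}
optimal plan length = 4; 4 > 2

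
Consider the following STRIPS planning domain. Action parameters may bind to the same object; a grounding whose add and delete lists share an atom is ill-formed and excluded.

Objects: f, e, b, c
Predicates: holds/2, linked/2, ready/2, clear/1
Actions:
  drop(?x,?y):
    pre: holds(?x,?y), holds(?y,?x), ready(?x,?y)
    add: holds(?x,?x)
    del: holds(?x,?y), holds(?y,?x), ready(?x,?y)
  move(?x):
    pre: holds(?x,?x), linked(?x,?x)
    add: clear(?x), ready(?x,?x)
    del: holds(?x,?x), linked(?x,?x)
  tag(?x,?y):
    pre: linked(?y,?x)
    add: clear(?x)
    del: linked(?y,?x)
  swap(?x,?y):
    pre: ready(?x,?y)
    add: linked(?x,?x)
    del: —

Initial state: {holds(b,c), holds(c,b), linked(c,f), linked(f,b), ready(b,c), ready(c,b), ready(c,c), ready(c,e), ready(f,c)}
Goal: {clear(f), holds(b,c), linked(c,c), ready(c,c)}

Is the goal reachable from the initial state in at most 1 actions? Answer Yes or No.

1. tag(f,c)  →  {clear(f), holds(b,c), holds(c,b), linked(f,b), ready(b,c), ready(c,b), ready(c,c), ready(c,e), ready(f,c)}
2. swap(c,e)  →  {clear(f), holds(b,c), holds(c,b), linked(c,c), linked(f,b), ready(b,c), ready(c,b), ready(c,c), ready(c,e), ready(f,c)}
optimal plan length = 2; 2 > 1

No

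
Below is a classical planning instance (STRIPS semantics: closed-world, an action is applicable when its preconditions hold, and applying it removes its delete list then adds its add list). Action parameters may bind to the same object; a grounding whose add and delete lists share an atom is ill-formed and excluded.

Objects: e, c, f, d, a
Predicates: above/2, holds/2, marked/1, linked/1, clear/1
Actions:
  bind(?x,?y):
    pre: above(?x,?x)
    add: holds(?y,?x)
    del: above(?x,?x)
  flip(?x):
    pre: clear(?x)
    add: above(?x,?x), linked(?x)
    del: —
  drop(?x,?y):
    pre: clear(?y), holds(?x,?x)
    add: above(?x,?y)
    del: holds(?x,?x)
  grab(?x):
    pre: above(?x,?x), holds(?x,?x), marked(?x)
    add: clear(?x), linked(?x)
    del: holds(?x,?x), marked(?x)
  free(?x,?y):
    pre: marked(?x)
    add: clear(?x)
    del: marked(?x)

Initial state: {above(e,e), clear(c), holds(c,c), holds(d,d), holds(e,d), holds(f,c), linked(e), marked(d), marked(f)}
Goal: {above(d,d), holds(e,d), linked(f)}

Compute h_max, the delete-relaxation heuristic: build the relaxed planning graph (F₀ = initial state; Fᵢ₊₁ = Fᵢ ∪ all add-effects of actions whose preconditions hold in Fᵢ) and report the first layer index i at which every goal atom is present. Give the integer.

2

F0 = init (9 atoms)
F1 = F0 ∪ {above(c,c), above(d,c), clear(d), clear(f), holds(a,e), holds(c,e), holds(d,e), holds(e,e), holds(f,e), linked(c)}  (19 atoms)
F2 = F1 ∪ {above(c,d), above(c,f), above(d,d), above(d,f), above(e,c), above(e,d), above(e,f), above(f,f), holds(a,c), holds(d,c), holds(e,c), linked(d), linked(f)}  (32 atoms)
goal ⊆ F2  ⇒  h_max = 2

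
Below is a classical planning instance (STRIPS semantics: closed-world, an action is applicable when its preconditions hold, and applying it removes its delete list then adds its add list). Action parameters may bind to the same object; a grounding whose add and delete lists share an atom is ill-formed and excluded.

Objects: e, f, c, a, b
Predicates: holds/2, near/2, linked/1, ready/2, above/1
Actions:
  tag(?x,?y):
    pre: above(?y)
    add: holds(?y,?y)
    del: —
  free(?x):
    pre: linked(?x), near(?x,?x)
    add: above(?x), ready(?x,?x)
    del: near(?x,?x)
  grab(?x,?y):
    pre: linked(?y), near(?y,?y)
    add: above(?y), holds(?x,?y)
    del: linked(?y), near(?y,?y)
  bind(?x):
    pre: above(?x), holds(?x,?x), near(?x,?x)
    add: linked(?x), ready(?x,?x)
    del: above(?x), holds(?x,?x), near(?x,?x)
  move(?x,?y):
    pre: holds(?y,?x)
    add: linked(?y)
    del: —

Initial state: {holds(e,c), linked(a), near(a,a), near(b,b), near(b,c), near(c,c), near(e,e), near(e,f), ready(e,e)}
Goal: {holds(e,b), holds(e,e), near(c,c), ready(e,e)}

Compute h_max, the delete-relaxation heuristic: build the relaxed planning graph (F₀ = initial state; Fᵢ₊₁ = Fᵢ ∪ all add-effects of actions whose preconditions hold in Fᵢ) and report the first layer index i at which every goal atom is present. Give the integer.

F0 = init (9 atoms)
F1 = F0 ∪ {above(a), holds(a,a), holds(b,a), holds(c,a), holds(e,a), holds(f,a), linked(e), ready(a,a)}  (17 atoms)
F2 = F1 ∪ {above(e), holds(a,e), holds(b,e), holds(c,e), holds(e,e), holds(f,e), linked(b), linked(c), linked(f)}  (26 atoms)
F3 = F2 ∪ {above(b), above(c), holds(a,b), holds(a,c), holds(b,b), holds(b,c), holds(c,b), holds(c,c), holds(e,b), holds(f,b), holds(f,c), ready(b,b), ready(c,c)}  (39 atoms)
goal ⊆ F3  ⇒  h_max = 3

3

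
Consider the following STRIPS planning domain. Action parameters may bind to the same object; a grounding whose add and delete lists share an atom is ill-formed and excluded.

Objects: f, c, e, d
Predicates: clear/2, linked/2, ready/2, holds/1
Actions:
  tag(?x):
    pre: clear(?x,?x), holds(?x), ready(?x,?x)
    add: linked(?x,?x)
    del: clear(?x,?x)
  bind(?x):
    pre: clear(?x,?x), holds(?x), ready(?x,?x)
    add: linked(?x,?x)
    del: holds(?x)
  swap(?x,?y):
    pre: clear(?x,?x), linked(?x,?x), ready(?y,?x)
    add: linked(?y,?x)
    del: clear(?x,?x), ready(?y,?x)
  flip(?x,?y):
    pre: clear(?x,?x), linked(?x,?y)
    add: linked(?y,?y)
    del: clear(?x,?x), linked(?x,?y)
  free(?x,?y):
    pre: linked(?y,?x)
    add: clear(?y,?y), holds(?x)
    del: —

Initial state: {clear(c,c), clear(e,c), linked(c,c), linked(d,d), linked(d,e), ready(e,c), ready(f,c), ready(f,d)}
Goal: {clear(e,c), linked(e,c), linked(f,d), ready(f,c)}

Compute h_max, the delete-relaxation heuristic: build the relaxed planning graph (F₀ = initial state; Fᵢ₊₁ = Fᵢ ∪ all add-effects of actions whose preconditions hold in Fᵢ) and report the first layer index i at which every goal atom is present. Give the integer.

F0 = init (8 atoms)
F1 = F0 ∪ {clear(d,d), holds(c), holds(d), holds(e), linked(e,c), linked(f,c)}  (14 atoms)
F2 = F1 ∪ {clear(e,e), clear(f,f), linked(e,e), linked(f,d)}  (18 atoms)
goal ⊆ F2  ⇒  h_max = 2

2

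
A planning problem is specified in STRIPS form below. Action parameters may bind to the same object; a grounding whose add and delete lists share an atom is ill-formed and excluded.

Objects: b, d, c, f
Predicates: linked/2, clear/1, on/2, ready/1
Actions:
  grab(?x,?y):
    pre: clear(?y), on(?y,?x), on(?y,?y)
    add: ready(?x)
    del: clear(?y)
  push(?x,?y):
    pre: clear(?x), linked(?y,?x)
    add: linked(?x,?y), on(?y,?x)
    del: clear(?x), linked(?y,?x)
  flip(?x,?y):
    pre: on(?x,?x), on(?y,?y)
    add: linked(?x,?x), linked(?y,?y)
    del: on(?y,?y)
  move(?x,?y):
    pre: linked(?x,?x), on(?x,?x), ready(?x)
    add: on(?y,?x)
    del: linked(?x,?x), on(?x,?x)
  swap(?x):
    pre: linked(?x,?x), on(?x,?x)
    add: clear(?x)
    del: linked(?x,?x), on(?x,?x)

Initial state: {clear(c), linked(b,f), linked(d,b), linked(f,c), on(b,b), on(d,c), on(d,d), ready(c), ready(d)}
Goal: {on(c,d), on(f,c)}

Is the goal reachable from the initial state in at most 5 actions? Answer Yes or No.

Yes

1. push(c,f)  →  {linked(b,f), linked(c,f), linked(d,b), on(b,b), on(d,c), on(d,d), on(f,c), ready(c), ready(d)}
2. flip(d,b)  →  {linked(b,b), linked(b,f), linked(c,f), linked(d,b), linked(d,d), on(d,c), on(d,d), on(f,c), ready(c), ready(d)}
3. move(d,c)  →  {linked(b,b), linked(b,f), linked(c,f), linked(d,b), on(c,d), on(d,c), on(f,c), ready(c), ready(d)}
optimal plan length = 3; 3 ≤ 5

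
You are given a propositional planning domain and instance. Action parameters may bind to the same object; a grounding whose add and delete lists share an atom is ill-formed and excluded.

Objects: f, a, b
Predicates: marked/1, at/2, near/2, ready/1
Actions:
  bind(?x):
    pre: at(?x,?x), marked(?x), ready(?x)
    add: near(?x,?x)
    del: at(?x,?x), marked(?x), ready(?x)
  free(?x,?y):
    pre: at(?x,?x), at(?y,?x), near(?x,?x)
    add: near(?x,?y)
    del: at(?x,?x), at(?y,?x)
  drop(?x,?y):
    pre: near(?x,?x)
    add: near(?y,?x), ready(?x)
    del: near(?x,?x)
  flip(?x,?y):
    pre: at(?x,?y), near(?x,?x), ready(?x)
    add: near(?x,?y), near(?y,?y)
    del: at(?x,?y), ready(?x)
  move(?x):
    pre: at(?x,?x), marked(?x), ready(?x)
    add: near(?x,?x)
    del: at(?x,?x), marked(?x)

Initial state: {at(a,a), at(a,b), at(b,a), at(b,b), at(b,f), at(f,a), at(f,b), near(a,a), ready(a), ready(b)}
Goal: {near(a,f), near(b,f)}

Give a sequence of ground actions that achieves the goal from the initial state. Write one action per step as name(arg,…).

1. free(a,f)  →  {at(a,b), at(b,a), at(b,b), at(b,f), at(f,b), near(a,a), near(a,f), ready(a), ready(b)}
2. flip(a,b)  →  {at(b,a), at(b,b), at(b,f), at(f,b), near(a,a), near(a,b), near(a,f), near(b,b), ready(b)}
3. free(b,f)  →  {at(b,a), at(b,f), near(a,a), near(a,b), near(a,f), near(b,b), near(b,f), ready(b)}

free(a,f); flip(a,b); free(b,f)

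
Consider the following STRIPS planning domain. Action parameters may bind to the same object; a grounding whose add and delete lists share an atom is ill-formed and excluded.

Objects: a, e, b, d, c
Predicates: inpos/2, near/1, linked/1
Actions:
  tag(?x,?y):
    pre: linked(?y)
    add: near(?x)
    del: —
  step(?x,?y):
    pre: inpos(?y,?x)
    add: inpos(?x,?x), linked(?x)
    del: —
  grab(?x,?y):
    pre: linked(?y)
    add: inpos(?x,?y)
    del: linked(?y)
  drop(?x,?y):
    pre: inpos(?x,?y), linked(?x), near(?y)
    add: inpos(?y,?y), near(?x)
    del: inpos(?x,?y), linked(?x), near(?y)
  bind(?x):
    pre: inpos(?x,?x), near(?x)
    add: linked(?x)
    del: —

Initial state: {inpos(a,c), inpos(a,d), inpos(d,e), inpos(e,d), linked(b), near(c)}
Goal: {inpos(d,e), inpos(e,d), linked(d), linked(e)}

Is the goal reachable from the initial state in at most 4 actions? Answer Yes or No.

Yes

1. step(e,d)  →  {inpos(a,c), inpos(a,d), inpos(d,e), inpos(e,d), inpos(e,e), linked(b), linked(e), near(c)}
2. step(d,a)  →  {inpos(a,c), inpos(a,d), inpos(d,d), inpos(d,e), inpos(e,d), inpos(e,e), linked(b), linked(d), linked(e), near(c)}
optimal plan length = 2; 2 ≤ 4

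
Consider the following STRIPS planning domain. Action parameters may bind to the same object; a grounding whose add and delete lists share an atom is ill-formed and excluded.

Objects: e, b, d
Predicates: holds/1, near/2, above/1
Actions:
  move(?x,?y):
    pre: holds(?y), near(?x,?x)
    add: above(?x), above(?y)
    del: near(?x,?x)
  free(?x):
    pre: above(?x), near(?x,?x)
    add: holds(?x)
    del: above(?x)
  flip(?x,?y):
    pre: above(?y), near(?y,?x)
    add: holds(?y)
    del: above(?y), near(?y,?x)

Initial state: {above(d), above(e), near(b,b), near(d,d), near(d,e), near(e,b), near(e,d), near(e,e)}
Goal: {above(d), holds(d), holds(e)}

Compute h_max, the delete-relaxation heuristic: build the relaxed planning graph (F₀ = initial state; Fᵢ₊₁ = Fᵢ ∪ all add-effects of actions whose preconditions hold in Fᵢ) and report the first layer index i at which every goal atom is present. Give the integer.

1

F0 = init (8 atoms)
F1 = F0 ∪ {holds(d), holds(e)}  (10 atoms)
goal ⊆ F1  ⇒  h_max = 1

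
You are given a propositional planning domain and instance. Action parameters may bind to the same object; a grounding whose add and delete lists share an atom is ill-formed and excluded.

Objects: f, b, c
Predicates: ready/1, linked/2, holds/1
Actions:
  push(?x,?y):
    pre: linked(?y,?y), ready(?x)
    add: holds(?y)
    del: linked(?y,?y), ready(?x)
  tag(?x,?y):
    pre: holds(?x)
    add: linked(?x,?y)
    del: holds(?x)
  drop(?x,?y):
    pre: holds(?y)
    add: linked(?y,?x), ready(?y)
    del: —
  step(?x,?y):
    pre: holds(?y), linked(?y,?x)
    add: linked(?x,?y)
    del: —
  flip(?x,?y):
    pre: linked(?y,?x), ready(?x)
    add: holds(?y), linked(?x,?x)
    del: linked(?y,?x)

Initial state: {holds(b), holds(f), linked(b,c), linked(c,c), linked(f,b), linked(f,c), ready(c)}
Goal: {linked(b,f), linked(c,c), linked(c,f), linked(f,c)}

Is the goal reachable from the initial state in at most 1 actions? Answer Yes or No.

No

1. tag(b,f)  →  {holds(f), linked(b,c), linked(b,f), linked(c,c), linked(f,b), linked(f,c), ready(c)}
2. step(c,f)  →  {holds(f), linked(b,c), linked(b,f), linked(c,c), linked(c,f), linked(f,b), linked(f,c), ready(c)}
optimal plan length = 2; 2 > 1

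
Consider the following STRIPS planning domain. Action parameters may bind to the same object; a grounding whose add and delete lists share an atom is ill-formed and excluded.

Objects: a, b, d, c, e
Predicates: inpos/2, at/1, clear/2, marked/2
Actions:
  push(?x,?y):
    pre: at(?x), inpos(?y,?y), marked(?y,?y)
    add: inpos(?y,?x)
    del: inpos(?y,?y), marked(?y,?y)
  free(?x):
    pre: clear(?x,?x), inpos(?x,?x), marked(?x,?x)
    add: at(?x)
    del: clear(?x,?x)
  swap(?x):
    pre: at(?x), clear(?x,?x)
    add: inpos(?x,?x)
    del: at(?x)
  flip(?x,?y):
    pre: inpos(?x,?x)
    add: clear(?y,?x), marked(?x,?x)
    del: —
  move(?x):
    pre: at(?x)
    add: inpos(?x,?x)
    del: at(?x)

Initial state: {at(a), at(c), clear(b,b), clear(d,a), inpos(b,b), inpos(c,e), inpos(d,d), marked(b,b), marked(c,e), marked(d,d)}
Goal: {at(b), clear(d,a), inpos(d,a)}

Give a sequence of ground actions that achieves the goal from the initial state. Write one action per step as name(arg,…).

push(a,d); free(b)

1. push(a,d)  →  {at(a), at(c), clear(b,b), clear(d,a), inpos(b,b), inpos(c,e), inpos(d,a), marked(b,b), marked(c,e)}
2. free(b)  →  {at(a), at(b), at(c), clear(d,a), inpos(b,b), inpos(c,e), inpos(d,a), marked(b,b), marked(c,e)}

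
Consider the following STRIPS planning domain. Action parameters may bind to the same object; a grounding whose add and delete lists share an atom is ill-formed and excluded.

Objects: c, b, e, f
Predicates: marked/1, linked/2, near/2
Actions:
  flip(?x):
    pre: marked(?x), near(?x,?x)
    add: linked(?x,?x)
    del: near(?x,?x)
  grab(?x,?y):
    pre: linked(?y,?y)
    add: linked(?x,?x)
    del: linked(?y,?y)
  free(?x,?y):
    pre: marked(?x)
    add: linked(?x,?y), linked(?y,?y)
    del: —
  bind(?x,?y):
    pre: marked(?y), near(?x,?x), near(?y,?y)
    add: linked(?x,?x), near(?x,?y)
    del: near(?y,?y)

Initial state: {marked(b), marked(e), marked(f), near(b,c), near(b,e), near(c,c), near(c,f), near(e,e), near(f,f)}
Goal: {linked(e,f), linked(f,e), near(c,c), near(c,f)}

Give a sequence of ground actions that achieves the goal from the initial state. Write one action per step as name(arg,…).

1. free(e,f)  →  {linked(e,f), linked(f,f), marked(b), marked(e), marked(f), near(b,c), near(b,e), near(c,c), near(c,f), near(e,e), near(f,f)}
2. free(f,e)  →  {linked(e,e), linked(e,f), linked(f,e), linked(f,f), marked(b), marked(e), marked(f), near(b,c), near(b,e), near(c,c), near(c,f), near(e,e), near(f,f)}

free(e,f); free(f,e)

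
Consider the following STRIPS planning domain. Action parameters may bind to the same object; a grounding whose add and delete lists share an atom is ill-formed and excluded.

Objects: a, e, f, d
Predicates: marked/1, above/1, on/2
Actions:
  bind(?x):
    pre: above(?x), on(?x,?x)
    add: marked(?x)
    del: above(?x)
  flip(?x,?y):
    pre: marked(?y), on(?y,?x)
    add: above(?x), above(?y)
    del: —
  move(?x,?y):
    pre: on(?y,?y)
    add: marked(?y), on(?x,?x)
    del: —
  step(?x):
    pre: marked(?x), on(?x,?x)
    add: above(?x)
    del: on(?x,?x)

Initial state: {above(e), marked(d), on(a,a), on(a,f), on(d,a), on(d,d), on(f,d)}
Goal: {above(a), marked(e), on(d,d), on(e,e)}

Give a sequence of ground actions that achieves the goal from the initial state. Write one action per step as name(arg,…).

flip(a,d); move(e,a); bind(e)

1. flip(a,d)  →  {above(a), above(d), above(e), marked(d), on(a,a), on(a,f), on(d,a), on(d,d), on(f,d)}
2. move(e,a)  →  {above(a), above(d), above(e), marked(a), marked(d), on(a,a), on(a,f), on(d,a), on(d,d), on(e,e), on(f,d)}
3. bind(e)  →  {above(a), above(d), marked(a), marked(d), marked(e), on(a,a), on(a,f), on(d,a), on(d,d), on(e,e), on(f,d)}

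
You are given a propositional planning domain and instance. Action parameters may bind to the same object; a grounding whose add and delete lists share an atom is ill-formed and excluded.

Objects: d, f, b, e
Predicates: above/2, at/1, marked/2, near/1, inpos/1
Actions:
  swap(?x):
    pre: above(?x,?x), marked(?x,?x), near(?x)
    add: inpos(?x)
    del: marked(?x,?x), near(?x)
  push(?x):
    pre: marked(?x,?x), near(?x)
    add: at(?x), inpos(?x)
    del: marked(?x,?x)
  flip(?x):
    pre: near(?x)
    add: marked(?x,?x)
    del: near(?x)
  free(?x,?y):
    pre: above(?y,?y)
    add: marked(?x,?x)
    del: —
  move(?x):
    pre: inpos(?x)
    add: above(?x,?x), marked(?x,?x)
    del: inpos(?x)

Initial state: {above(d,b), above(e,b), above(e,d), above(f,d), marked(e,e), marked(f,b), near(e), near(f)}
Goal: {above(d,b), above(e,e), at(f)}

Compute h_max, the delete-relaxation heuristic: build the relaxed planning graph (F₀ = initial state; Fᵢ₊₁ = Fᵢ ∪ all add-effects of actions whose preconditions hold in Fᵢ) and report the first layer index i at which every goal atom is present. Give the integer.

2

F0 = init (8 atoms)
F1 = F0 ∪ {at(e), inpos(e), marked(f,f)}  (11 atoms)
F2 = F1 ∪ {above(e,e), at(f), inpos(f)}  (14 atoms)
goal ⊆ F2  ⇒  h_max = 2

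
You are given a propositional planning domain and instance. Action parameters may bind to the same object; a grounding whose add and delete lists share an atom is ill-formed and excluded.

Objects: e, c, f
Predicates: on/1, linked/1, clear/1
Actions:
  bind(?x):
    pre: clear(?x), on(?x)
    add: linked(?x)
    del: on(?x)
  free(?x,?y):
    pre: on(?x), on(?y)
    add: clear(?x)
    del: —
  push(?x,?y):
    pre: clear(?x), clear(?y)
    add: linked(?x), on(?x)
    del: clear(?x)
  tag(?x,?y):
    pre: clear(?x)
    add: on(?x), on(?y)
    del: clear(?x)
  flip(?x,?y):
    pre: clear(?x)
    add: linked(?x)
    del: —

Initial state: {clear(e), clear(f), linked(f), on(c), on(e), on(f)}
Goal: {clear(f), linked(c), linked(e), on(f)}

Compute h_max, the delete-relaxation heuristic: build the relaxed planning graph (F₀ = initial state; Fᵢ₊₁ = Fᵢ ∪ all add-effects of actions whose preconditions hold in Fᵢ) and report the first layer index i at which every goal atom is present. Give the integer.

F0 = init (6 atoms)
F1 = F0 ∪ {clear(c), linked(e)}  (8 atoms)
F2 = F1 ∪ {linked(c)}  (9 atoms)
goal ⊆ F2  ⇒  h_max = 2

2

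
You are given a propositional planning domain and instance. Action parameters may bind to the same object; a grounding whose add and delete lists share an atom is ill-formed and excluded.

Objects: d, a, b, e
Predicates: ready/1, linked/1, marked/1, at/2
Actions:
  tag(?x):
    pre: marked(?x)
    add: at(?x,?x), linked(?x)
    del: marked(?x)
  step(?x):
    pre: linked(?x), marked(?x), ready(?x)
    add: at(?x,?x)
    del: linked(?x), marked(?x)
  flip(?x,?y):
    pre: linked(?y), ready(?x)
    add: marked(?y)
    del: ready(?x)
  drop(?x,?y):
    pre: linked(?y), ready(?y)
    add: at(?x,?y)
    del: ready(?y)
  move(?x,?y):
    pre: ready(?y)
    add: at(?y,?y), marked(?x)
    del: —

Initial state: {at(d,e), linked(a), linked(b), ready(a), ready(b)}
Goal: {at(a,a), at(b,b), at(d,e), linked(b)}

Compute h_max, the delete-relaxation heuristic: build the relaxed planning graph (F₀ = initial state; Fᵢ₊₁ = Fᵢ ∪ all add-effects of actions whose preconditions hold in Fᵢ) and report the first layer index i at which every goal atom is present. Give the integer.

1

F0 = init (5 atoms)
F1 = F0 ∪ {at(a,a), at(a,b), at(b,a), at(b,b), at(d,a), at(d,b), at(e,a), at(e,b), marked(a), marked(b), marked(d), marked(e)}  (17 atoms)
goal ⊆ F1  ⇒  h_max = 1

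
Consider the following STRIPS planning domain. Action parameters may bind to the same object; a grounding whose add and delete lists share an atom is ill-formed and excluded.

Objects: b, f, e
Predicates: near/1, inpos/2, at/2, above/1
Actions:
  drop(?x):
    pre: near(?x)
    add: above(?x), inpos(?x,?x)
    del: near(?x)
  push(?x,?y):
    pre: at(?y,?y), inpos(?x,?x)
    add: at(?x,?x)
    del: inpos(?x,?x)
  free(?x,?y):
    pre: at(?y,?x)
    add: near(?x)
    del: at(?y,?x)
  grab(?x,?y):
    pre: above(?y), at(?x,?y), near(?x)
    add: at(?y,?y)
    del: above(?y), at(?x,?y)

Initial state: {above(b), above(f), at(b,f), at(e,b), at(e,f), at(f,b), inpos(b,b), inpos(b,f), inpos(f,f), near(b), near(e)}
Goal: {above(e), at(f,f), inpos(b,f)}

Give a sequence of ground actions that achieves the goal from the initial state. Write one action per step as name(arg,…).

1. drop(e)  →  {above(b), above(e), above(f), at(b,f), at(e,b), at(e,f), at(f,b), inpos(b,b), inpos(b,f), inpos(e,e), inpos(f,f), near(b)}
2. grab(b,f)  →  {above(b), above(e), at(e,b), at(e,f), at(f,b), at(f,f), inpos(b,b), inpos(b,f), inpos(e,e), inpos(f,f), near(b)}

drop(e); grab(b,f)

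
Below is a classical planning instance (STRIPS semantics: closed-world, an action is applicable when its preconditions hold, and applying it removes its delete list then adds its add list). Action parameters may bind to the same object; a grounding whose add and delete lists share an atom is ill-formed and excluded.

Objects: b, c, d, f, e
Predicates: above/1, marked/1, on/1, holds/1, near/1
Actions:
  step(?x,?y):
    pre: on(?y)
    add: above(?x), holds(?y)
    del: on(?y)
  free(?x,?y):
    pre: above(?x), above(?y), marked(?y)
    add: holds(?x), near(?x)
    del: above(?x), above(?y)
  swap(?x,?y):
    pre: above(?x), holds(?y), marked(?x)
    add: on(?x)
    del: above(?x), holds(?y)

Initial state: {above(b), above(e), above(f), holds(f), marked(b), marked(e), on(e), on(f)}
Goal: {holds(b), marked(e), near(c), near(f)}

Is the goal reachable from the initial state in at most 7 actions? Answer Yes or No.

Yes

1. step(c,f)  →  {above(b), above(c), above(e), above(f), holds(f), marked(b), marked(e), on(e)}
2. free(b,b)  →  {above(c), above(e), above(f), holds(b), holds(f), marked(b), marked(e), near(b), on(e)}
3. step(b,e)  →  {above(b), above(c), above(e), above(f), holds(b), holds(e), holds(f), marked(b), marked(e), near(b)}
4. free(c,b)  →  {above(e), above(f), holds(b), holds(c), holds(e), holds(f), marked(b), marked(e), near(b), near(c)}
5. free(f,e)  →  {holds(b), holds(c), holds(e), holds(f), marked(b), marked(e), near(b), near(c), near(f)}
optimal plan length = 5; 5 ≤ 7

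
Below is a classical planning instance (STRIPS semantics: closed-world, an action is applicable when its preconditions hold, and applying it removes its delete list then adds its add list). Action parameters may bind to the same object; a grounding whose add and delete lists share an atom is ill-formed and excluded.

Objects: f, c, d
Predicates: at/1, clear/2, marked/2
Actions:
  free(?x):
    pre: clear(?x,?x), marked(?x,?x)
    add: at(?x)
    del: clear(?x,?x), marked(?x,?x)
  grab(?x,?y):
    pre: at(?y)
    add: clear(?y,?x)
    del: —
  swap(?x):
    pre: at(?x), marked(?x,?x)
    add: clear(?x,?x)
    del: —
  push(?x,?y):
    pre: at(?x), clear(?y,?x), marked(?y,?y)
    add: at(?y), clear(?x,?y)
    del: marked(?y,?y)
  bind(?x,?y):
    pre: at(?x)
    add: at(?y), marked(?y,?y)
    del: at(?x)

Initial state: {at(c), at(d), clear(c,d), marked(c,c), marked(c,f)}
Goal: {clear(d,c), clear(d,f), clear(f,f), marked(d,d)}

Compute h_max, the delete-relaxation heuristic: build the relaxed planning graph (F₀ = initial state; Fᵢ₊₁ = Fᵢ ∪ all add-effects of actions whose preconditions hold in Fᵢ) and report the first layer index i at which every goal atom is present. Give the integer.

F0 = init (5 atoms)
F1 = F0 ∪ {at(f), clear(c,c), clear(c,f), clear(d,c), clear(d,d), clear(d,f), marked(d,d), marked(f,f)}  (13 atoms)
F2 = F1 ∪ {clear(f,c), clear(f,d), clear(f,f)}  (16 atoms)
goal ⊆ F2  ⇒  h_max = 2

2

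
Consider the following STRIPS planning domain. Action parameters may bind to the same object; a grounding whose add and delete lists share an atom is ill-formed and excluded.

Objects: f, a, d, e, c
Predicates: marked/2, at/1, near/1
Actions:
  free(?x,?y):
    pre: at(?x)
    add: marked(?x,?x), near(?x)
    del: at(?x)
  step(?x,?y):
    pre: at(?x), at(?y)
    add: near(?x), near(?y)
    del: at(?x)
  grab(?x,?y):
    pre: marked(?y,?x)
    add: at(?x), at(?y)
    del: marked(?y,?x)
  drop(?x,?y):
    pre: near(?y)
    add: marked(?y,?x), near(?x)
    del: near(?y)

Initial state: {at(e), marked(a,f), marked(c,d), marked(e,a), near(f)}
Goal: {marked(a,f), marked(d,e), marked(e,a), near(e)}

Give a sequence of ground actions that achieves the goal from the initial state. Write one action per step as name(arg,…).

drop(d,f); drop(e,d)

1. drop(d,f)  →  {at(e), marked(a,f), marked(c,d), marked(e,a), marked(f,d), near(d)}
2. drop(e,d)  →  {at(e), marked(a,f), marked(c,d), marked(d,e), marked(e,a), marked(f,d), near(e)}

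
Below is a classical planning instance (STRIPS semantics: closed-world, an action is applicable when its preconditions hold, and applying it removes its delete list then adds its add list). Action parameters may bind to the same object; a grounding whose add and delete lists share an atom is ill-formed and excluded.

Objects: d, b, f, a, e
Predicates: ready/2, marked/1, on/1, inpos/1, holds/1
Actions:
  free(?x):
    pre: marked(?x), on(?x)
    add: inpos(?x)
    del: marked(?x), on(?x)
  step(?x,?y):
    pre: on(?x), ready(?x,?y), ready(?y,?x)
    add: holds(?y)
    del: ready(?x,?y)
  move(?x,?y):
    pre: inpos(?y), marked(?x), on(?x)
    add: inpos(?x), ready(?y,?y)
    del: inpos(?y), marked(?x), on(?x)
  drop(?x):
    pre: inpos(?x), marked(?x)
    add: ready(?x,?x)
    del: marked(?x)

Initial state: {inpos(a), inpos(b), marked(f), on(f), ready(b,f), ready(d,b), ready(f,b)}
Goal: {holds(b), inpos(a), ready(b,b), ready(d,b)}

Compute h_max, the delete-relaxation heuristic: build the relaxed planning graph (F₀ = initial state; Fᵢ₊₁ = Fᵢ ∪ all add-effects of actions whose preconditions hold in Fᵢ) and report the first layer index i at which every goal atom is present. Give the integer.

F0 = init (7 atoms)
F1 = F0 ∪ {holds(b), inpos(f), ready(a,a), ready(b,b)}  (11 atoms)
goal ⊆ F1  ⇒  h_max = 1

1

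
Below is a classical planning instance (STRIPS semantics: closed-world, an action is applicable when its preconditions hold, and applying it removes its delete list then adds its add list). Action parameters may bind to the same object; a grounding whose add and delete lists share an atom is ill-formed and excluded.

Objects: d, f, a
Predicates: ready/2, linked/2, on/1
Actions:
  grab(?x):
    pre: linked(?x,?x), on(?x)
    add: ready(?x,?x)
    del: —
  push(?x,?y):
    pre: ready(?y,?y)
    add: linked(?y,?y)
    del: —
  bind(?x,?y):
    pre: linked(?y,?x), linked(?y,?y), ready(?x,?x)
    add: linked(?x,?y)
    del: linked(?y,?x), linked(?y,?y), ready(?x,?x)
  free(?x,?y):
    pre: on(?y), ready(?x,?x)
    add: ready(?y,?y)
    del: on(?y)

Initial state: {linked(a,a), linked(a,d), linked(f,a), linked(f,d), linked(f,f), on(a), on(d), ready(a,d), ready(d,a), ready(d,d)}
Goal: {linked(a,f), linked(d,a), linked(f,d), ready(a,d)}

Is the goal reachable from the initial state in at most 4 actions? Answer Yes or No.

1. grab(a)  →  {linked(a,a), linked(a,d), linked(f,a), linked(f,d), linked(f,f), on(a), on(d), ready(a,a), ready(a,d), ready(d,a), ready(d,d)}
2. bind(d,a)  →  {linked(d,a), linked(f,a), linked(f,d), linked(f,f), on(a), on(d), ready(a,a), ready(a,d), ready(d,a)}
3. bind(a,f)  →  {linked(a,f), linked(d,a), linked(f,d), on(a), on(d), ready(a,d), ready(d,a)}
optimal plan length = 3; 3 ≤ 4

Yes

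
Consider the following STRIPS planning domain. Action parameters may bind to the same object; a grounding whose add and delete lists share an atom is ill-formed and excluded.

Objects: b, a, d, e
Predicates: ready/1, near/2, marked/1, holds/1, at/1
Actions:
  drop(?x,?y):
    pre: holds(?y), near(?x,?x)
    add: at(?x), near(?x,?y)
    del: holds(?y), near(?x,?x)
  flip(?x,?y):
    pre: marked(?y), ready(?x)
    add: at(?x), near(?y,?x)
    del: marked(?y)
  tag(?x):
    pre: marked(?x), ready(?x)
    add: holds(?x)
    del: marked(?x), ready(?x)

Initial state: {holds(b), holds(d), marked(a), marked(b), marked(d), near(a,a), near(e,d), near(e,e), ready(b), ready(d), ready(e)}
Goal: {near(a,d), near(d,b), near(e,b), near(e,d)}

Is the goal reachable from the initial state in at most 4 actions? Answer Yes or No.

1. drop(a,d)  →  {at(a), holds(b), marked(a), marked(b), marked(d), near(a,d), near(e,d), near(e,e), ready(b), ready(d), ready(e)}
2. drop(e,b)  →  {at(a), at(e), marked(a), marked(b), marked(d), near(a,d), near(e,b), near(e,d), ready(b), ready(d), ready(e)}
3. flip(b,d)  →  {at(a), at(b), at(e), marked(a), marked(b), near(a,d), near(d,b), near(e,b), near(e,d), ready(b), ready(d), ready(e)}
optimal plan length = 3; 3 ≤ 4

Yes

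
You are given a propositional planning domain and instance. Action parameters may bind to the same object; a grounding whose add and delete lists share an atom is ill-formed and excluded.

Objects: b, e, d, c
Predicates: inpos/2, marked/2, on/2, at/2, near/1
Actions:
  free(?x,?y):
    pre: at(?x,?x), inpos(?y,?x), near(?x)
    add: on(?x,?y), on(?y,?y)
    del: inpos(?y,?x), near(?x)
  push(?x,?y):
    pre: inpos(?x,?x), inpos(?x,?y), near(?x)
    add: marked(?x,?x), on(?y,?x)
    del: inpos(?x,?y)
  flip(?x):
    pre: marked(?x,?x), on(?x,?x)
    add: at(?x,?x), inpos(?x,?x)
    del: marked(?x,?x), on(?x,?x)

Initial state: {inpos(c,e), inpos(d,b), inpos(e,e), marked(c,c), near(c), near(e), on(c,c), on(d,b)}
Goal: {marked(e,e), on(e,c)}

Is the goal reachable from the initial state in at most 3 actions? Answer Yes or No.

Yes

1. push(e,e)  →  {inpos(c,e), inpos(d,b), marked(c,c), marked(e,e), near(c), near(e), on(c,c), on(d,b), on(e,e)}
2. flip(c)  →  {at(c,c), inpos(c,c), inpos(c,e), inpos(d,b), marked(e,e), near(c), near(e), on(d,b), on(e,e)}
3. push(c,e)  →  {at(c,c), inpos(c,c), inpos(d,b), marked(c,c), marked(e,e), near(c), near(e), on(d,b), on(e,c), on(e,e)}
optimal plan length = 3; 3 ≤ 3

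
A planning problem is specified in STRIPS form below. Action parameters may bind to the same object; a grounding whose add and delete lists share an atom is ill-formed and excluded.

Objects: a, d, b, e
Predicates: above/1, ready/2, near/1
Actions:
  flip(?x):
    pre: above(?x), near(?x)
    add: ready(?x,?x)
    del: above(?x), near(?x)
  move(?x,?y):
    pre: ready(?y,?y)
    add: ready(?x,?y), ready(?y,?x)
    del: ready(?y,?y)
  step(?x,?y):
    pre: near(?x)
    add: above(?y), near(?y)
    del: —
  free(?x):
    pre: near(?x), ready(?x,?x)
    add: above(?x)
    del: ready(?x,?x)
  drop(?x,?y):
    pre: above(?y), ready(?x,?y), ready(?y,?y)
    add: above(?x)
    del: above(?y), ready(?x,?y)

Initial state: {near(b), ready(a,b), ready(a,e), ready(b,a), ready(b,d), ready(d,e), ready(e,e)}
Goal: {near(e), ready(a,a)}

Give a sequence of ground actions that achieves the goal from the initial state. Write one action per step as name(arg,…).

1. step(b,a)  →  {above(a), near(a), near(b), ready(a,b), ready(a,e), ready(b,a), ready(b,d), ready(d,e), ready(e,e)}
2. flip(a)  →  {near(b), ready(a,a), ready(a,b), ready(a,e), ready(b,a), ready(b,d), ready(d,e), ready(e,e)}
3. step(b,e)  →  {above(e), near(b), near(e), ready(a,a), ready(a,b), ready(a,e), ready(b,a), ready(b,d), ready(d,e), ready(e,e)}

step(b,a); flip(a); step(b,e)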